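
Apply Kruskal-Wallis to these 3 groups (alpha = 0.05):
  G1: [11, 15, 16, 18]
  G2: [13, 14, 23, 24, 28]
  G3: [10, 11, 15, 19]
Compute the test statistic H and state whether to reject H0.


Step 1: Combine all N = 13 observations and assign midranks.
sorted (value, group, rank): (10,G3,1), (11,G1,2.5), (11,G3,2.5), (13,G2,4), (14,G2,5), (15,G1,6.5), (15,G3,6.5), (16,G1,8), (18,G1,9), (19,G3,10), (23,G2,11), (24,G2,12), (28,G2,13)
Step 2: Sum ranks within each group.
R_1 = 26 (n_1 = 4)
R_2 = 45 (n_2 = 5)
R_3 = 20 (n_3 = 4)
Step 3: H = 12/(N(N+1)) * sum(R_i^2/n_i) - 3(N+1)
     = 12/(13*14) * (26^2/4 + 45^2/5 + 20^2/4) - 3*14
     = 0.065934 * 674 - 42
     = 2.439560.
Step 4: Ties present; correction factor C = 1 - 12/(13^3 - 13) = 0.994505. Corrected H = 2.439560 / 0.994505 = 2.453039.
Step 5: Under H0, H ~ chi^2(2); p-value = 0.293312.
Step 6: alpha = 0.05. fail to reject H0.

H = 2.4530, df = 2, p = 0.293312, fail to reject H0.


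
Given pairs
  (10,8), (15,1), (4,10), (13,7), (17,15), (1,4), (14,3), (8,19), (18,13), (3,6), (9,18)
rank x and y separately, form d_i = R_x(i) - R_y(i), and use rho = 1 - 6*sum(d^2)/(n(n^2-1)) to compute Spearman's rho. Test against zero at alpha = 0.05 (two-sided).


Step 1: Rank x and y separately (midranks; no ties here).
rank(x): 10->6, 15->9, 4->3, 13->7, 17->10, 1->1, 14->8, 8->4, 18->11, 3->2, 9->5
rank(y): 8->6, 1->1, 10->7, 7->5, 15->9, 4->3, 3->2, 19->11, 13->8, 6->4, 18->10
Step 2: d_i = R_x(i) - R_y(i); compute d_i^2.
  (6-6)^2=0, (9-1)^2=64, (3-7)^2=16, (7-5)^2=4, (10-9)^2=1, (1-3)^2=4, (8-2)^2=36, (4-11)^2=49, (11-8)^2=9, (2-4)^2=4, (5-10)^2=25
sum(d^2) = 212.
Step 3: rho = 1 - 6*212 / (11*(11^2 - 1)) = 1 - 1272/1320 = 0.036364.
Step 4: Under H0, t = rho * sqrt((n-2)/(1-rho^2)) = 0.1092 ~ t(9).
Step 5: Two-sided p-value from the t-distribution with 9 df = 0.915468.
Step 6: alpha = 0.05. fail to reject H0.

rho = 0.0364, p = 0.915468, fail to reject H0 at alpha = 0.05.


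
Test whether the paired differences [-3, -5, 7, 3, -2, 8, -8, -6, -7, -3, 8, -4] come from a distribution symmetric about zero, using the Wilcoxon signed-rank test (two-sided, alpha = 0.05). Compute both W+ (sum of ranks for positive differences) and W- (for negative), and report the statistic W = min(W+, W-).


Step 1: Drop any zero differences (none here) and take |d_i|.
|d| = [3, 5, 7, 3, 2, 8, 8, 6, 7, 3, 8, 4]
Step 2: Midrank |d_i| (ties get averaged ranks).
ranks: |3|->3, |5|->6, |7|->8.5, |3|->3, |2|->1, |8|->11, |8|->11, |6|->7, |7|->8.5, |3|->3, |8|->11, |4|->5
Step 3: Attach original signs; sum ranks with positive sign and with negative sign.
W+ = 8.5 + 3 + 11 + 11 = 33.5
W- = 3 + 6 + 1 + 11 + 7 + 8.5 + 3 + 5 = 44.5
(Check: W+ + W- = 78 should equal n(n+1)/2 = 78.)
Step 4: Test statistic W = min(W+, W-) = 33.5.
Step 5: Ties in |d|, so use the tie-corrected normal approximation.
        E[W] = n(n+1)/4 = 12*13/4 = 39.
        Tie groups: |d|=3 (t=3), |d|=7 (t=2), |d|=8 (t=3); sum(t^3 - t) = 54.
        Var[W] = n(n+1)(2n+1)/24 - sum(t^3-t)/48 = 3900/24 - 54/48 = 161.375.
        z = (W - E[W]) / sqrt(Var[W]) = (33.5 - 39) / 12.7033 = -0.4330.
        Two-sided p = 2*Phi(z) = 0.665046.
Step 6: alpha = 0.05. fail to reject H0.

W+ = 33.5, W- = 44.5, W = min = 33.5, p = 0.665046, fail to reject H0.


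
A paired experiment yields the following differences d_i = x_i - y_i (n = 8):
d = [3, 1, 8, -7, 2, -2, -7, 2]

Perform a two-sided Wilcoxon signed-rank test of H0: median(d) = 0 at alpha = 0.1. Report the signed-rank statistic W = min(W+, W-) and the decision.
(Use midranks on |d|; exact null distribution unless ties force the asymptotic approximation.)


Step 1: Drop any zero differences (none here) and take |d_i|.
|d| = [3, 1, 8, 7, 2, 2, 7, 2]
Step 2: Midrank |d_i| (ties get averaged ranks).
ranks: |3|->5, |1|->1, |8|->8, |7|->6.5, |2|->3, |2|->3, |7|->6.5, |2|->3
Step 3: Attach original signs; sum ranks with positive sign and with negative sign.
W+ = 5 + 1 + 8 + 3 + 3 = 20
W- = 6.5 + 3 + 6.5 = 16
(Check: W+ + W- = 36 should equal n(n+1)/2 = 36.)
Step 4: Test statistic W = min(W+, W-) = 16.
Step 5: Ties in |d|, so use the tie-corrected normal approximation.
        E[W] = n(n+1)/4 = 8*9/4 = 18.
        Tie groups: |d|=2 (t=3), |d|=7 (t=2); sum(t^3 - t) = 30.
        Var[W] = n(n+1)(2n+1)/24 - sum(t^3-t)/48 = 1224/24 - 30/48 = 50.375.
        z = (W - E[W]) / sqrt(Var[W]) = (16 - 18) / 7.0975 = -0.2818.
        Two-sided p = 2*Phi(z) = 0.778106.
Step 6: alpha = 0.1. fail to reject H0.

W+ = 20, W- = 16, W = min = 16, p = 0.778106, fail to reject H0.


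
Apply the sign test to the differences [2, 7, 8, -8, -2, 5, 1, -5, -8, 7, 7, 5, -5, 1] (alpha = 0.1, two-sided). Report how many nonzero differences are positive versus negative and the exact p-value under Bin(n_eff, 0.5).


Step 1: Discard zero differences. Original n = 14; n_eff = number of nonzero differences = 14.
Nonzero differences (with sign): +2, +7, +8, -8, -2, +5, +1, -5, -8, +7, +7, +5, -5, +1
Step 2: Count signs: positive = 9, negative = 5.
Step 3: Under H0: P(positive) = 0.5, so the number of positives S ~ Bin(14, 0.5).
Step 4: Two-sided exact p-value = sum of Bin(14,0.5) probabilities at or below the observed probability = 0.423950.
Step 5: alpha = 0.1. fail to reject H0.

n_eff = 14, pos = 9, neg = 5, p = 0.423950, fail to reject H0.


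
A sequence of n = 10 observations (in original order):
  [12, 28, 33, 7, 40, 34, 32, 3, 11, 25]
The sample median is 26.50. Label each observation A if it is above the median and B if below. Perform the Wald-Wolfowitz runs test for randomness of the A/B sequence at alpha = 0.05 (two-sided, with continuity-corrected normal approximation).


Step 1: Compute median = 26.50; label A = above, B = below.
Labels in order: BAABAAABBB  (n_A = 5, n_B = 5)
Step 2: Count runs R = 5.
Step 3: Under H0 (random ordering), E[R] = 2*n_A*n_B/(n_A+n_B) + 1 = 2*5*5/10 + 1 = 6.0000.
        Var[R] = 2*n_A*n_B*(2*n_A*n_B - n_A - n_B) / ((n_A+n_B)^2 * (n_A+n_B-1)) = 2000/900 = 2.2222.
        SD[R] = 1.4907.
Step 4: Continuity-corrected z = (R + 0.5 - E[R]) / SD[R] = (5 + 0.5 - 6.0000) / 1.4907 = -0.3354.
Step 5: Two-sided p-value via normal approximation = 2*(1 - Phi(|z|)) = 0.737316.
Step 6: alpha = 0.05. fail to reject H0.

R = 5, z = -0.3354, p = 0.737316, fail to reject H0.


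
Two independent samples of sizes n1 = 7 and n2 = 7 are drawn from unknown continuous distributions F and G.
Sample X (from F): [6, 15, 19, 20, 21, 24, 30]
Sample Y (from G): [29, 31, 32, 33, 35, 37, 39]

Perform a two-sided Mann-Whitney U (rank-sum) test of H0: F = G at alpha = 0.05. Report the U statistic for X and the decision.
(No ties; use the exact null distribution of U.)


Step 1: Combine and sort all 14 observations; assign midranks.
sorted (value, group): (6,X), (15,X), (19,X), (20,X), (21,X), (24,X), (29,Y), (30,X), (31,Y), (32,Y), (33,Y), (35,Y), (37,Y), (39,Y)
ranks: 6->1, 15->2, 19->3, 20->4, 21->5, 24->6, 29->7, 30->8, 31->9, 32->10, 33->11, 35->12, 37->13, 39->14
Step 2: Rank sum for X: R1 = 1 + 2 + 3 + 4 + 5 + 6 + 8 = 29.
Step 3: U_X = R1 - n1(n1+1)/2 = 29 - 7*8/2 = 29 - 28 = 1.
       U_Y = n1*n2 - U_X = 49 - 1 = 48.
Step 4: No ties, so the exact null distribution of U (based on enumerating the C(14,7) = 3432 equally likely rank assignments) gives the two-sided p-value.
Step 5: p-value = 0.001166; compare to alpha = 0.05. reject H0.

U_X = 1, p = 0.001166, reject H0 at alpha = 0.05.


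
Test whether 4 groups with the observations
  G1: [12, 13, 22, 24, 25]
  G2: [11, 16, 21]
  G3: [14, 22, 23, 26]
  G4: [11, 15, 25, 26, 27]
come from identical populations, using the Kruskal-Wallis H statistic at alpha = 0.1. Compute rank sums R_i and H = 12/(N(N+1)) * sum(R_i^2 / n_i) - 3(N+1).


Step 1: Combine all N = 17 observations and assign midranks.
sorted (value, group, rank): (11,G2,1.5), (11,G4,1.5), (12,G1,3), (13,G1,4), (14,G3,5), (15,G4,6), (16,G2,7), (21,G2,8), (22,G1,9.5), (22,G3,9.5), (23,G3,11), (24,G1,12), (25,G1,13.5), (25,G4,13.5), (26,G3,15.5), (26,G4,15.5), (27,G4,17)
Step 2: Sum ranks within each group.
R_1 = 42 (n_1 = 5)
R_2 = 16.5 (n_2 = 3)
R_3 = 41 (n_3 = 4)
R_4 = 53.5 (n_4 = 5)
Step 3: H = 12/(N(N+1)) * sum(R_i^2/n_i) - 3(N+1)
     = 12/(17*18) * (42^2/5 + 16.5^2/3 + 41^2/4 + 53.5^2/5) - 3*18
     = 0.039216 * 1436.25 - 54
     = 2.323529.
Step 4: Ties present; correction factor C = 1 - 24/(17^3 - 17) = 0.995098. Corrected H = 2.323529 / 0.995098 = 2.334975.
Step 5: Under H0, H ~ chi^2(3); p-value = 0.505854.
Step 6: alpha = 0.1. fail to reject H0.

H = 2.3350, df = 3, p = 0.505854, fail to reject H0.


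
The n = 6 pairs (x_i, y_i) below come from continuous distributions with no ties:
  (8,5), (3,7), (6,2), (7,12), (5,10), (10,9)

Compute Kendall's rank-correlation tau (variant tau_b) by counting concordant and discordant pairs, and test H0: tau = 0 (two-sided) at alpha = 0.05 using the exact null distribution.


Step 1: Enumerate the 15 unordered pairs (i,j) with i<j and classify each by sign(x_j-x_i) * sign(y_j-y_i).
  (1,2):dx=-5,dy=+2->D; (1,3):dx=-2,dy=-3->C; (1,4):dx=-1,dy=+7->D; (1,5):dx=-3,dy=+5->D
  (1,6):dx=+2,dy=+4->C; (2,3):dx=+3,dy=-5->D; (2,4):dx=+4,dy=+5->C; (2,5):dx=+2,dy=+3->C
  (2,6):dx=+7,dy=+2->C; (3,4):dx=+1,dy=+10->C; (3,5):dx=-1,dy=+8->D; (3,6):dx=+4,dy=+7->C
  (4,5):dx=-2,dy=-2->C; (4,6):dx=+3,dy=-3->D; (5,6):dx=+5,dy=-1->D
Step 2: C = 8, D = 7, total pairs = 15.
Step 3: tau = (C - D)/(n(n-1)/2) = (8 - 7)/15 = 0.066667.
Step 4: Exact two-sided p-value (enumerate n! = 720 permutations of y under H0): p = 1.000000.
Step 5: alpha = 0.05. fail to reject H0.

tau_b = 0.0667 (C=8, D=7), p = 1.000000, fail to reject H0.


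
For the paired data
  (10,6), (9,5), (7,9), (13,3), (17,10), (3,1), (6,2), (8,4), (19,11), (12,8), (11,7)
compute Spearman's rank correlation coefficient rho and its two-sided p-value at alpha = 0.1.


Step 1: Rank x and y separately (midranks; no ties here).
rank(x): 10->6, 9->5, 7->3, 13->9, 17->10, 3->1, 6->2, 8->4, 19->11, 12->8, 11->7
rank(y): 6->6, 5->5, 9->9, 3->3, 10->10, 1->1, 2->2, 4->4, 11->11, 8->8, 7->7
Step 2: d_i = R_x(i) - R_y(i); compute d_i^2.
  (6-6)^2=0, (5-5)^2=0, (3-9)^2=36, (9-3)^2=36, (10-10)^2=0, (1-1)^2=0, (2-2)^2=0, (4-4)^2=0, (11-11)^2=0, (8-8)^2=0, (7-7)^2=0
sum(d^2) = 72.
Step 3: rho = 1 - 6*72 / (11*(11^2 - 1)) = 1 - 432/1320 = 0.672727.
Step 4: Under H0, t = rho * sqrt((n-2)/(1-rho^2)) = 2.7277 ~ t(9).
Step 5: Two-sided p-value from the t-distribution with 9 df = 0.023313.
Step 6: alpha = 0.1. reject H0.

rho = 0.6727, p = 0.023313, reject H0 at alpha = 0.1.


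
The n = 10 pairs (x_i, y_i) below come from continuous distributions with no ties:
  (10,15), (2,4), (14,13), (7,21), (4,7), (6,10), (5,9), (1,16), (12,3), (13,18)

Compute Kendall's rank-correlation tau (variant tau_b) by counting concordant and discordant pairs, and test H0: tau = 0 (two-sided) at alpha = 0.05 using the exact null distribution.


Step 1: Enumerate the 45 unordered pairs (i,j) with i<j and classify each by sign(x_j-x_i) * sign(y_j-y_i).
  (1,2):dx=-8,dy=-11->C; (1,3):dx=+4,dy=-2->D; (1,4):dx=-3,dy=+6->D; (1,5):dx=-6,dy=-8->C
  (1,6):dx=-4,dy=-5->C; (1,7):dx=-5,dy=-6->C; (1,8):dx=-9,dy=+1->D; (1,9):dx=+2,dy=-12->D
  (1,10):dx=+3,dy=+3->C; (2,3):dx=+12,dy=+9->C; (2,4):dx=+5,dy=+17->C; (2,5):dx=+2,dy=+3->C
  (2,6):dx=+4,dy=+6->C; (2,7):dx=+3,dy=+5->C; (2,8):dx=-1,dy=+12->D; (2,9):dx=+10,dy=-1->D
  (2,10):dx=+11,dy=+14->C; (3,4):dx=-7,dy=+8->D; (3,5):dx=-10,dy=-6->C; (3,6):dx=-8,dy=-3->C
  (3,7):dx=-9,dy=-4->C; (3,8):dx=-13,dy=+3->D; (3,9):dx=-2,dy=-10->C; (3,10):dx=-1,dy=+5->D
  (4,5):dx=-3,dy=-14->C; (4,6):dx=-1,dy=-11->C; (4,7):dx=-2,dy=-12->C; (4,8):dx=-6,dy=-5->C
  (4,9):dx=+5,dy=-18->D; (4,10):dx=+6,dy=-3->D; (5,6):dx=+2,dy=+3->C; (5,7):dx=+1,dy=+2->C
  (5,8):dx=-3,dy=+9->D; (5,9):dx=+8,dy=-4->D; (5,10):dx=+9,dy=+11->C; (6,7):dx=-1,dy=-1->C
  (6,8):dx=-5,dy=+6->D; (6,9):dx=+6,dy=-7->D; (6,10):dx=+7,dy=+8->C; (7,8):dx=-4,dy=+7->D
  (7,9):dx=+7,dy=-6->D; (7,10):dx=+8,dy=+9->C; (8,9):dx=+11,dy=-13->D; (8,10):dx=+12,dy=+2->C
  (9,10):dx=+1,dy=+15->C
Step 2: C = 27, D = 18, total pairs = 45.
Step 3: tau = (C - D)/(n(n-1)/2) = (27 - 18)/45 = 0.200000.
Step 4: Exact two-sided p-value (enumerate n! = 3628800 permutations of y under H0): p = 0.484313.
Step 5: alpha = 0.05. fail to reject H0.

tau_b = 0.2000 (C=27, D=18), p = 0.484313, fail to reject H0.


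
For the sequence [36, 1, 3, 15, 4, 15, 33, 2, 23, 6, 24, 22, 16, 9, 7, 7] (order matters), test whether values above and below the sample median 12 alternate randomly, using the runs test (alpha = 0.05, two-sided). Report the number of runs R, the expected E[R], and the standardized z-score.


Step 1: Compute median = 12; label A = above, B = below.
Labels in order: ABBABAABABAAABBB  (n_A = 8, n_B = 8)
Step 2: Count runs R = 10.
Step 3: Under H0 (random ordering), E[R] = 2*n_A*n_B/(n_A+n_B) + 1 = 2*8*8/16 + 1 = 9.0000.
        Var[R] = 2*n_A*n_B*(2*n_A*n_B - n_A - n_B) / ((n_A+n_B)^2 * (n_A+n_B-1)) = 14336/3840 = 3.7333.
        SD[R] = 1.9322.
Step 4: Continuity-corrected z = (R - 0.5 - E[R]) / SD[R] = (10 - 0.5 - 9.0000) / 1.9322 = 0.2588.
Step 5: Two-sided p-value via normal approximation = 2*(1 - Phi(|z|)) = 0.795809.
Step 6: alpha = 0.05. fail to reject H0.

R = 10, z = 0.2588, p = 0.795809, fail to reject H0.


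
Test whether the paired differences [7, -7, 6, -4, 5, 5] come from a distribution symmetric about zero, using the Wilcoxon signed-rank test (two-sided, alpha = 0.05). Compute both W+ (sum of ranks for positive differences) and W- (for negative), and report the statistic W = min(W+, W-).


Step 1: Drop any zero differences (none here) and take |d_i|.
|d| = [7, 7, 6, 4, 5, 5]
Step 2: Midrank |d_i| (ties get averaged ranks).
ranks: |7|->5.5, |7|->5.5, |6|->4, |4|->1, |5|->2.5, |5|->2.5
Step 3: Attach original signs; sum ranks with positive sign and with negative sign.
W+ = 5.5 + 4 + 2.5 + 2.5 = 14.5
W- = 5.5 + 1 = 6.5
(Check: W+ + W- = 21 should equal n(n+1)/2 = 21.)
Step 4: Test statistic W = min(W+, W-) = 6.5.
Step 5: Ties in |d|, so use the tie-corrected normal approximation.
        E[W] = n(n+1)/4 = 6*7/4 = 10.5.
        Tie groups: |d|=5 (t=2), |d|=7 (t=2); sum(t^3 - t) = 12.
        Var[W] = n(n+1)(2n+1)/24 - sum(t^3-t)/48 = 546/24 - 12/48 = 22.5.
        z = (W - E[W]) / sqrt(Var[W]) = (6.5 - 10.5) / 4.7434 = -0.8433.
        Two-sided p = 2*Phi(z) = 0.399075.
Step 6: alpha = 0.05. fail to reject H0.

W+ = 14.5, W- = 6.5, W = min = 6.5, p = 0.399075, fail to reject H0.


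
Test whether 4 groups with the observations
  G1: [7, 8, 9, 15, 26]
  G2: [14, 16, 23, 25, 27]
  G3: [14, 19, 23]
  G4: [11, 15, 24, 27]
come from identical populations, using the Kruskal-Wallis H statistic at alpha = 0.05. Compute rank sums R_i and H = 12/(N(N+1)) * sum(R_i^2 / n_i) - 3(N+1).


Step 1: Combine all N = 17 observations and assign midranks.
sorted (value, group, rank): (7,G1,1), (8,G1,2), (9,G1,3), (11,G4,4), (14,G2,5.5), (14,G3,5.5), (15,G1,7.5), (15,G4,7.5), (16,G2,9), (19,G3,10), (23,G2,11.5), (23,G3,11.5), (24,G4,13), (25,G2,14), (26,G1,15), (27,G2,16.5), (27,G4,16.5)
Step 2: Sum ranks within each group.
R_1 = 28.5 (n_1 = 5)
R_2 = 56.5 (n_2 = 5)
R_3 = 27 (n_3 = 3)
R_4 = 41 (n_4 = 4)
Step 3: H = 12/(N(N+1)) * sum(R_i^2/n_i) - 3(N+1)
     = 12/(17*18) * (28.5^2/5 + 56.5^2/5 + 27^2/3 + 41^2/4) - 3*18
     = 0.039216 * 1464.15 - 54
     = 3.417647.
Step 4: Ties present; correction factor C = 1 - 24/(17^3 - 17) = 0.995098. Corrected H = 3.417647 / 0.995098 = 3.434483.
Step 5: Under H0, H ~ chi^2(3); p-value = 0.329359.
Step 6: alpha = 0.05. fail to reject H0.

H = 3.4345, df = 3, p = 0.329359, fail to reject H0.


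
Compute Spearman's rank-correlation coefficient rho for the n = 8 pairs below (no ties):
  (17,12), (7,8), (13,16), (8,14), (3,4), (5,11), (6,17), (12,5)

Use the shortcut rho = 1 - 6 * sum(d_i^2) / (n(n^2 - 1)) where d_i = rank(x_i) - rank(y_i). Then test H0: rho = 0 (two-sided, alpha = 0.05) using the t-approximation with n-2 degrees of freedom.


Step 1: Rank x and y separately (midranks; no ties here).
rank(x): 17->8, 7->4, 13->7, 8->5, 3->1, 5->2, 6->3, 12->6
rank(y): 12->5, 8->3, 16->7, 14->6, 4->1, 11->4, 17->8, 5->2
Step 2: d_i = R_x(i) - R_y(i); compute d_i^2.
  (8-5)^2=9, (4-3)^2=1, (7-7)^2=0, (5-6)^2=1, (1-1)^2=0, (2-4)^2=4, (3-8)^2=25, (6-2)^2=16
sum(d^2) = 56.
Step 3: rho = 1 - 6*56 / (8*(8^2 - 1)) = 1 - 336/504 = 0.333333.
Step 4: Under H0, t = rho * sqrt((n-2)/(1-rho^2)) = 0.8660 ~ t(6).
Step 5: Two-sided p-value from the t-distribution with 6 df = 0.419753.
Step 6: alpha = 0.05. fail to reject H0.

rho = 0.3333, p = 0.419753, fail to reject H0 at alpha = 0.05.


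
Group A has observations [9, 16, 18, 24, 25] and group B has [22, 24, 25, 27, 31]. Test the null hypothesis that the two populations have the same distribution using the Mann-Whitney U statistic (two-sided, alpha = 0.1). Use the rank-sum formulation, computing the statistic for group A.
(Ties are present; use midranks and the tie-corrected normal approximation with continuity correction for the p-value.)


Step 1: Combine and sort all 10 observations; assign midranks.
sorted (value, group): (9,X), (16,X), (18,X), (22,Y), (24,X), (24,Y), (25,X), (25,Y), (27,Y), (31,Y)
ranks: 9->1, 16->2, 18->3, 22->4, 24->5.5, 24->5.5, 25->7.5, 25->7.5, 27->9, 31->10
Step 2: Rank sum for X: R1 = 1 + 2 + 3 + 5.5 + 7.5 = 19.
Step 3: U_X = R1 - n1(n1+1)/2 = 19 - 5*6/2 = 19 - 15 = 4.
       U_Y = n1*n2 - U_X = 25 - 4 = 21.
Step 4: Ties are present, so use the tie-corrected normal approximation (with continuity correction) for the p-value.
Step 5: p-value = 0.092692; compare to alpha = 0.1. reject H0.

U_X = 4, p = 0.092692, reject H0 at alpha = 0.1.


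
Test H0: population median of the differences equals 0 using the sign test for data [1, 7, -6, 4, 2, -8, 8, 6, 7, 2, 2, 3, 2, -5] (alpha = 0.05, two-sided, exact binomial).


Step 1: Discard zero differences. Original n = 14; n_eff = number of nonzero differences = 14.
Nonzero differences (with sign): +1, +7, -6, +4, +2, -8, +8, +6, +7, +2, +2, +3, +2, -5
Step 2: Count signs: positive = 11, negative = 3.
Step 3: Under H0: P(positive) = 0.5, so the number of positives S ~ Bin(14, 0.5).
Step 4: Two-sided exact p-value = sum of Bin(14,0.5) probabilities at or below the observed probability = 0.057373.
Step 5: alpha = 0.05. fail to reject H0.

n_eff = 14, pos = 11, neg = 3, p = 0.057373, fail to reject H0.


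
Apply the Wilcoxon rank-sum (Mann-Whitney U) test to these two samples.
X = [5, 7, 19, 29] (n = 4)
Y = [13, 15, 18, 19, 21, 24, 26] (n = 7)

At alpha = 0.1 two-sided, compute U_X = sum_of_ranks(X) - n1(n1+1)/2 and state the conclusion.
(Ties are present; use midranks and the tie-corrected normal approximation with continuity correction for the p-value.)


Step 1: Combine and sort all 11 observations; assign midranks.
sorted (value, group): (5,X), (7,X), (13,Y), (15,Y), (18,Y), (19,X), (19,Y), (21,Y), (24,Y), (26,Y), (29,X)
ranks: 5->1, 7->2, 13->3, 15->4, 18->5, 19->6.5, 19->6.5, 21->8, 24->9, 26->10, 29->11
Step 2: Rank sum for X: R1 = 1 + 2 + 6.5 + 11 = 20.5.
Step 3: U_X = R1 - n1(n1+1)/2 = 20.5 - 4*5/2 = 20.5 - 10 = 10.5.
       U_Y = n1*n2 - U_X = 28 - 10.5 = 17.5.
Step 4: Ties are present, so use the tie-corrected normal approximation (with continuity correction) for the p-value.
Step 5: p-value = 0.569872; compare to alpha = 0.1. fail to reject H0.

U_X = 10.5, p = 0.569872, fail to reject H0 at alpha = 0.1.


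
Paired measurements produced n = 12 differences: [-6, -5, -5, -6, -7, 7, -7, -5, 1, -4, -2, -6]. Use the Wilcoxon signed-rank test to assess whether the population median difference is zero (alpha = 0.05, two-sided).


Step 1: Drop any zero differences (none here) and take |d_i|.
|d| = [6, 5, 5, 6, 7, 7, 7, 5, 1, 4, 2, 6]
Step 2: Midrank |d_i| (ties get averaged ranks).
ranks: |6|->8, |5|->5, |5|->5, |6|->8, |7|->11, |7|->11, |7|->11, |5|->5, |1|->1, |4|->3, |2|->2, |6|->8
Step 3: Attach original signs; sum ranks with positive sign and with negative sign.
W+ = 11 + 1 = 12
W- = 8 + 5 + 5 + 8 + 11 + 11 + 5 + 3 + 2 + 8 = 66
(Check: W+ + W- = 78 should equal n(n+1)/2 = 78.)
Step 4: Test statistic W = min(W+, W-) = 12.
Step 5: Ties in |d|, so use the tie-corrected normal approximation.
        E[W] = n(n+1)/4 = 12*13/4 = 39.
        Tie groups: |d|=5 (t=3), |d|=6 (t=3), |d|=7 (t=3); sum(t^3 - t) = 72.
        Var[W] = n(n+1)(2n+1)/24 - sum(t^3-t)/48 = 3900/24 - 72/48 = 161.
        z = (W - E[W]) / sqrt(Var[W]) = (12 - 39) / 12.6886 = -2.1279.
        Two-sided p = 2*Phi(z) = 0.033346.
Step 6: alpha = 0.05. reject H0.

W+ = 12, W- = 66, W = min = 12, p = 0.033346, reject H0.


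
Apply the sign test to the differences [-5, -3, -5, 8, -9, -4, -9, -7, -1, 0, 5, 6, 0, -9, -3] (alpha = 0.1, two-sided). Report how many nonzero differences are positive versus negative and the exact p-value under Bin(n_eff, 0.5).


Step 1: Discard zero differences. Original n = 15; n_eff = number of nonzero differences = 13.
Nonzero differences (with sign): -5, -3, -5, +8, -9, -4, -9, -7, -1, +5, +6, -9, -3
Step 2: Count signs: positive = 3, negative = 10.
Step 3: Under H0: P(positive) = 0.5, so the number of positives S ~ Bin(13, 0.5).
Step 4: Two-sided exact p-value = sum of Bin(13,0.5) probabilities at or below the observed probability = 0.092285.
Step 5: alpha = 0.1. reject H0.

n_eff = 13, pos = 3, neg = 10, p = 0.092285, reject H0.


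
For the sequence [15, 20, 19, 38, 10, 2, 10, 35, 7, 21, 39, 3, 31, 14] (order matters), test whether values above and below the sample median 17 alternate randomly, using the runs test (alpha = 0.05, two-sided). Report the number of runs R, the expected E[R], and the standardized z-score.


Step 1: Compute median = 17; label A = above, B = below.
Labels in order: BAAABBBABAABAB  (n_A = 7, n_B = 7)
Step 2: Count runs R = 9.
Step 3: Under H0 (random ordering), E[R] = 2*n_A*n_B/(n_A+n_B) + 1 = 2*7*7/14 + 1 = 8.0000.
        Var[R] = 2*n_A*n_B*(2*n_A*n_B - n_A - n_B) / ((n_A+n_B)^2 * (n_A+n_B-1)) = 8232/2548 = 3.2308.
        SD[R] = 1.7974.
Step 4: Continuity-corrected z = (R - 0.5 - E[R]) / SD[R] = (9 - 0.5 - 8.0000) / 1.7974 = 0.2782.
Step 5: Two-sided p-value via normal approximation = 2*(1 - Phi(|z|)) = 0.780879.
Step 6: alpha = 0.05. fail to reject H0.

R = 9, z = 0.2782, p = 0.780879, fail to reject H0.


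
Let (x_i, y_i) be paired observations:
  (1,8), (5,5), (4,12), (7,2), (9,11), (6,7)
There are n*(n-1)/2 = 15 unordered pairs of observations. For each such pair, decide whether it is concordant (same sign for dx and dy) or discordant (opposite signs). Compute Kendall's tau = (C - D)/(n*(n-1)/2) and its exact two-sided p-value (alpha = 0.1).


Step 1: Enumerate the 15 unordered pairs (i,j) with i<j and classify each by sign(x_j-x_i) * sign(y_j-y_i).
  (1,2):dx=+4,dy=-3->D; (1,3):dx=+3,dy=+4->C; (1,4):dx=+6,dy=-6->D; (1,5):dx=+8,dy=+3->C
  (1,6):dx=+5,dy=-1->D; (2,3):dx=-1,dy=+7->D; (2,4):dx=+2,dy=-3->D; (2,5):dx=+4,dy=+6->C
  (2,6):dx=+1,dy=+2->C; (3,4):dx=+3,dy=-10->D; (3,5):dx=+5,dy=-1->D; (3,6):dx=+2,dy=-5->D
  (4,5):dx=+2,dy=+9->C; (4,6):dx=-1,dy=+5->D; (5,6):dx=-3,dy=-4->C
Step 2: C = 6, D = 9, total pairs = 15.
Step 3: tau = (C - D)/(n(n-1)/2) = (6 - 9)/15 = -0.200000.
Step 4: Exact two-sided p-value (enumerate n! = 720 permutations of y under H0): p = 0.719444.
Step 5: alpha = 0.1. fail to reject H0.

tau_b = -0.2000 (C=6, D=9), p = 0.719444, fail to reject H0.


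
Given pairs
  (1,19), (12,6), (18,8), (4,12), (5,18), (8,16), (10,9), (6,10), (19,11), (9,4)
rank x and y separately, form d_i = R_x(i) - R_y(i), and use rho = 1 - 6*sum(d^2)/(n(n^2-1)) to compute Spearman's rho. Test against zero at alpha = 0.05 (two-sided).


Step 1: Rank x and y separately (midranks; no ties here).
rank(x): 1->1, 12->8, 18->9, 4->2, 5->3, 8->5, 10->7, 6->4, 19->10, 9->6
rank(y): 19->10, 6->2, 8->3, 12->7, 18->9, 16->8, 9->4, 10->5, 11->6, 4->1
Step 2: d_i = R_x(i) - R_y(i); compute d_i^2.
  (1-10)^2=81, (8-2)^2=36, (9-3)^2=36, (2-7)^2=25, (3-9)^2=36, (5-8)^2=9, (7-4)^2=9, (4-5)^2=1, (10-6)^2=16, (6-1)^2=25
sum(d^2) = 274.
Step 3: rho = 1 - 6*274 / (10*(10^2 - 1)) = 1 - 1644/990 = -0.660606.
Step 4: Under H0, t = rho * sqrt((n-2)/(1-rho^2)) = -2.4889 ~ t(8).
Step 5: Two-sided p-value from the t-distribution with 8 df = 0.037588.
Step 6: alpha = 0.05. reject H0.

rho = -0.6606, p = 0.037588, reject H0 at alpha = 0.05.


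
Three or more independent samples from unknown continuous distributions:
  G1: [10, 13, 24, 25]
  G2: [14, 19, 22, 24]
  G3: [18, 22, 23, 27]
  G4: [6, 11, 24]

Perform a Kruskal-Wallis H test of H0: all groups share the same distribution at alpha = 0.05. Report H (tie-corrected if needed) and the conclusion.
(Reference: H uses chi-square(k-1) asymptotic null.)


Step 1: Combine all N = 15 observations and assign midranks.
sorted (value, group, rank): (6,G4,1), (10,G1,2), (11,G4,3), (13,G1,4), (14,G2,5), (18,G3,6), (19,G2,7), (22,G2,8.5), (22,G3,8.5), (23,G3,10), (24,G1,12), (24,G2,12), (24,G4,12), (25,G1,14), (27,G3,15)
Step 2: Sum ranks within each group.
R_1 = 32 (n_1 = 4)
R_2 = 32.5 (n_2 = 4)
R_3 = 39.5 (n_3 = 4)
R_4 = 16 (n_4 = 3)
Step 3: H = 12/(N(N+1)) * sum(R_i^2/n_i) - 3(N+1)
     = 12/(15*16) * (32^2/4 + 32.5^2/4 + 39.5^2/4 + 16^2/3) - 3*16
     = 0.050000 * 995.458 - 48
     = 1.772917.
Step 4: Ties present; correction factor C = 1 - 30/(15^3 - 15) = 0.991071. Corrected H = 1.772917 / 0.991071 = 1.788889.
Step 5: Under H0, H ~ chi^2(3); p-value = 0.617356.
Step 6: alpha = 0.05. fail to reject H0.

H = 1.7889, df = 3, p = 0.617356, fail to reject H0.


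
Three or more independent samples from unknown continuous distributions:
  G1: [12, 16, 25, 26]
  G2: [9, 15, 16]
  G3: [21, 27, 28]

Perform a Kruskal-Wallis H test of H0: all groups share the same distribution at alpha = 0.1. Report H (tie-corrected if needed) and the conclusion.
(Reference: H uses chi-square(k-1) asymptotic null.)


Step 1: Combine all N = 10 observations and assign midranks.
sorted (value, group, rank): (9,G2,1), (12,G1,2), (15,G2,3), (16,G1,4.5), (16,G2,4.5), (21,G3,6), (25,G1,7), (26,G1,8), (27,G3,9), (28,G3,10)
Step 2: Sum ranks within each group.
R_1 = 21.5 (n_1 = 4)
R_2 = 8.5 (n_2 = 3)
R_3 = 25 (n_3 = 3)
Step 3: H = 12/(N(N+1)) * sum(R_i^2/n_i) - 3(N+1)
     = 12/(10*11) * (21.5^2/4 + 8.5^2/3 + 25^2/3) - 3*11
     = 0.109091 * 347.979 - 33
     = 4.961364.
Step 4: Ties present; correction factor C = 1 - 6/(10^3 - 10) = 0.993939. Corrected H = 4.961364 / 0.993939 = 4.991616.
Step 5: Under H0, H ~ chi^2(2); p-value = 0.082430.
Step 6: alpha = 0.1. reject H0.

H = 4.9916, df = 2, p = 0.082430, reject H0.


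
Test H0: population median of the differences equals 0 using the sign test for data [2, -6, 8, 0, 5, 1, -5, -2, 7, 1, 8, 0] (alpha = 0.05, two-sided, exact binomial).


Step 1: Discard zero differences. Original n = 12; n_eff = number of nonzero differences = 10.
Nonzero differences (with sign): +2, -6, +8, +5, +1, -5, -2, +7, +1, +8
Step 2: Count signs: positive = 7, negative = 3.
Step 3: Under H0: P(positive) = 0.5, so the number of positives S ~ Bin(10, 0.5).
Step 4: Two-sided exact p-value = sum of Bin(10,0.5) probabilities at or below the observed probability = 0.343750.
Step 5: alpha = 0.05. fail to reject H0.

n_eff = 10, pos = 7, neg = 3, p = 0.343750, fail to reject H0.


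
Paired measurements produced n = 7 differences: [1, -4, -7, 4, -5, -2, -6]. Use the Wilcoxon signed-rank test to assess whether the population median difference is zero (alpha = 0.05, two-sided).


Step 1: Drop any zero differences (none here) and take |d_i|.
|d| = [1, 4, 7, 4, 5, 2, 6]
Step 2: Midrank |d_i| (ties get averaged ranks).
ranks: |1|->1, |4|->3.5, |7|->7, |4|->3.5, |5|->5, |2|->2, |6|->6
Step 3: Attach original signs; sum ranks with positive sign and with negative sign.
W+ = 1 + 3.5 = 4.5
W- = 3.5 + 7 + 5 + 2 + 6 = 23.5
(Check: W+ + W- = 28 should equal n(n+1)/2 = 28.)
Step 4: Test statistic W = min(W+, W-) = 4.5.
Step 5: Ties in |d|, so use the tie-corrected normal approximation.
        E[W] = n(n+1)/4 = 7*8/4 = 14.
        Tie groups: |d|=4 (t=2); sum(t^3 - t) = 6.
        Var[W] = n(n+1)(2n+1)/24 - sum(t^3-t)/48 = 840/24 - 6/48 = 34.875.
        z = (W - E[W]) / sqrt(Var[W]) = (4.5 - 14) / 5.9055 = -1.6087.
        Two-sided p = 2*Phi(z) = 0.107689.
Step 6: alpha = 0.05. fail to reject H0.

W+ = 4.5, W- = 23.5, W = min = 4.5, p = 0.107689, fail to reject H0.


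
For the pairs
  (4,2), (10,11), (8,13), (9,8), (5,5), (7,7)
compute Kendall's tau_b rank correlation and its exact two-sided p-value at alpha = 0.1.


Step 1: Enumerate the 15 unordered pairs (i,j) with i<j and classify each by sign(x_j-x_i) * sign(y_j-y_i).
  (1,2):dx=+6,dy=+9->C; (1,3):dx=+4,dy=+11->C; (1,4):dx=+5,dy=+6->C; (1,5):dx=+1,dy=+3->C
  (1,6):dx=+3,dy=+5->C; (2,3):dx=-2,dy=+2->D; (2,4):dx=-1,dy=-3->C; (2,5):dx=-5,dy=-6->C
  (2,6):dx=-3,dy=-4->C; (3,4):dx=+1,dy=-5->D; (3,5):dx=-3,dy=-8->C; (3,6):dx=-1,dy=-6->C
  (4,5):dx=-4,dy=-3->C; (4,6):dx=-2,dy=-1->C; (5,6):dx=+2,dy=+2->C
Step 2: C = 13, D = 2, total pairs = 15.
Step 3: tau = (C - D)/(n(n-1)/2) = (13 - 2)/15 = 0.733333.
Step 4: Exact two-sided p-value (enumerate n! = 720 permutations of y under H0): p = 0.055556.
Step 5: alpha = 0.1. reject H0.

tau_b = 0.7333 (C=13, D=2), p = 0.055556, reject H0.


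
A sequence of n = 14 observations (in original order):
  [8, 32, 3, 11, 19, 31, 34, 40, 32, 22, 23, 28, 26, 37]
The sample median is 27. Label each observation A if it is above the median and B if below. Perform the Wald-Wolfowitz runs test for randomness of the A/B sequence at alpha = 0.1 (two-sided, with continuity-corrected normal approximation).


Step 1: Compute median = 27; label A = above, B = below.
Labels in order: BABBBAAAABBABA  (n_A = 7, n_B = 7)
Step 2: Count runs R = 8.
Step 3: Under H0 (random ordering), E[R] = 2*n_A*n_B/(n_A+n_B) + 1 = 2*7*7/14 + 1 = 8.0000.
        Var[R] = 2*n_A*n_B*(2*n_A*n_B - n_A - n_B) / ((n_A+n_B)^2 * (n_A+n_B-1)) = 8232/2548 = 3.2308.
        SD[R] = 1.7974.
Step 4: R = E[R], so z = 0 with no continuity correction.
Step 5: Two-sided p-value via normal approximation = 2*(1 - Phi(|z|)) = 1.000000.
Step 6: alpha = 0.1. fail to reject H0.

R = 8, z = 0.0000, p = 1.000000, fail to reject H0.


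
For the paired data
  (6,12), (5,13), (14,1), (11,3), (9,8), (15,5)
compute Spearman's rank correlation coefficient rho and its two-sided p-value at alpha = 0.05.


Step 1: Rank x and y separately (midranks; no ties here).
rank(x): 6->2, 5->1, 14->5, 11->4, 9->3, 15->6
rank(y): 12->5, 13->6, 1->1, 3->2, 8->4, 5->3
Step 2: d_i = R_x(i) - R_y(i); compute d_i^2.
  (2-5)^2=9, (1-6)^2=25, (5-1)^2=16, (4-2)^2=4, (3-4)^2=1, (6-3)^2=9
sum(d^2) = 64.
Step 3: rho = 1 - 6*64 / (6*(6^2 - 1)) = 1 - 384/210 = -0.828571.
Step 4: Under H0, t = rho * sqrt((n-2)/(1-rho^2)) = -2.9598 ~ t(4).
Step 5: Two-sided p-value from the t-distribution with 4 df = 0.041563.
Step 6: alpha = 0.05. reject H0.

rho = -0.8286, p = 0.041563, reject H0 at alpha = 0.05.


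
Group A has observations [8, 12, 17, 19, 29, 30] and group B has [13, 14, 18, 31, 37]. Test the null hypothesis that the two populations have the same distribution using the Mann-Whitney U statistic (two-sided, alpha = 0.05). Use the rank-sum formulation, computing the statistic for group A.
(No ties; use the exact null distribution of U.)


Step 1: Combine and sort all 11 observations; assign midranks.
sorted (value, group): (8,X), (12,X), (13,Y), (14,Y), (17,X), (18,Y), (19,X), (29,X), (30,X), (31,Y), (37,Y)
ranks: 8->1, 12->2, 13->3, 14->4, 17->5, 18->6, 19->7, 29->8, 30->9, 31->10, 37->11
Step 2: Rank sum for X: R1 = 1 + 2 + 5 + 7 + 8 + 9 = 32.
Step 3: U_X = R1 - n1(n1+1)/2 = 32 - 6*7/2 = 32 - 21 = 11.
       U_Y = n1*n2 - U_X = 30 - 11 = 19.
Step 4: No ties, so the exact null distribution of U (based on enumerating the C(11,6) = 462 equally likely rank assignments) gives the two-sided p-value.
Step 5: p-value = 0.536797; compare to alpha = 0.05. fail to reject H0.

U_X = 11, p = 0.536797, fail to reject H0 at alpha = 0.05.


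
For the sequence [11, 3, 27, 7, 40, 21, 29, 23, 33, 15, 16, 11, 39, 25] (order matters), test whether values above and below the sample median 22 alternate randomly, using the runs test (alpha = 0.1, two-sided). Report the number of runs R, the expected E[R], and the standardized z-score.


Step 1: Compute median = 22; label A = above, B = below.
Labels in order: BBABABAAABBBAA  (n_A = 7, n_B = 7)
Step 2: Count runs R = 8.
Step 3: Under H0 (random ordering), E[R] = 2*n_A*n_B/(n_A+n_B) + 1 = 2*7*7/14 + 1 = 8.0000.
        Var[R] = 2*n_A*n_B*(2*n_A*n_B - n_A - n_B) / ((n_A+n_B)^2 * (n_A+n_B-1)) = 8232/2548 = 3.2308.
        SD[R] = 1.7974.
Step 4: R = E[R], so z = 0 with no continuity correction.
Step 5: Two-sided p-value via normal approximation = 2*(1 - Phi(|z|)) = 1.000000.
Step 6: alpha = 0.1. fail to reject H0.

R = 8, z = 0.0000, p = 1.000000, fail to reject H0.


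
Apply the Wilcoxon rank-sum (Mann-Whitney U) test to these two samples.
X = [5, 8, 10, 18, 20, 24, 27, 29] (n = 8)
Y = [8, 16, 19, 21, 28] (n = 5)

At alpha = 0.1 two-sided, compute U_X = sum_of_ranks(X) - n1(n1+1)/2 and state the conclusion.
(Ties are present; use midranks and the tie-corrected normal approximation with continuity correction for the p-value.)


Step 1: Combine and sort all 13 observations; assign midranks.
sorted (value, group): (5,X), (8,X), (8,Y), (10,X), (16,Y), (18,X), (19,Y), (20,X), (21,Y), (24,X), (27,X), (28,Y), (29,X)
ranks: 5->1, 8->2.5, 8->2.5, 10->4, 16->5, 18->6, 19->7, 20->8, 21->9, 24->10, 27->11, 28->12, 29->13
Step 2: Rank sum for X: R1 = 1 + 2.5 + 4 + 6 + 8 + 10 + 11 + 13 = 55.5.
Step 3: U_X = R1 - n1(n1+1)/2 = 55.5 - 8*9/2 = 55.5 - 36 = 19.5.
       U_Y = n1*n2 - U_X = 40 - 19.5 = 20.5.
Step 4: Ties are present, so use the tie-corrected normal approximation (with continuity correction) for the p-value.
Step 5: p-value = 1.000000; compare to alpha = 0.1. fail to reject H0.

U_X = 19.5, p = 1.000000, fail to reject H0 at alpha = 0.1.


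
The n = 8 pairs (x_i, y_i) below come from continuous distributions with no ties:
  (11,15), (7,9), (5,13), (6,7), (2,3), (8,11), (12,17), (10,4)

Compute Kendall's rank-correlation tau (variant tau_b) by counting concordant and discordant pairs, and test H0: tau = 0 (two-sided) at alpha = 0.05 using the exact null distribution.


Step 1: Enumerate the 28 unordered pairs (i,j) with i<j and classify each by sign(x_j-x_i) * sign(y_j-y_i).
  (1,2):dx=-4,dy=-6->C; (1,3):dx=-6,dy=-2->C; (1,4):dx=-5,dy=-8->C; (1,5):dx=-9,dy=-12->C
  (1,6):dx=-3,dy=-4->C; (1,7):dx=+1,dy=+2->C; (1,8):dx=-1,dy=-11->C; (2,3):dx=-2,dy=+4->D
  (2,4):dx=-1,dy=-2->C; (2,5):dx=-5,dy=-6->C; (2,6):dx=+1,dy=+2->C; (2,7):dx=+5,dy=+8->C
  (2,8):dx=+3,dy=-5->D; (3,4):dx=+1,dy=-6->D; (3,5):dx=-3,dy=-10->C; (3,6):dx=+3,dy=-2->D
  (3,7):dx=+7,dy=+4->C; (3,8):dx=+5,dy=-9->D; (4,5):dx=-4,dy=-4->C; (4,6):dx=+2,dy=+4->C
  (4,7):dx=+6,dy=+10->C; (4,8):dx=+4,dy=-3->D; (5,6):dx=+6,dy=+8->C; (5,7):dx=+10,dy=+14->C
  (5,8):dx=+8,dy=+1->C; (6,7):dx=+4,dy=+6->C; (6,8):dx=+2,dy=-7->D; (7,8):dx=-2,dy=-13->C
Step 2: C = 21, D = 7, total pairs = 28.
Step 3: tau = (C - D)/(n(n-1)/2) = (21 - 7)/28 = 0.500000.
Step 4: Exact two-sided p-value (enumerate n! = 40320 permutations of y under H0): p = 0.108681.
Step 5: alpha = 0.05. fail to reject H0.

tau_b = 0.5000 (C=21, D=7), p = 0.108681, fail to reject H0.


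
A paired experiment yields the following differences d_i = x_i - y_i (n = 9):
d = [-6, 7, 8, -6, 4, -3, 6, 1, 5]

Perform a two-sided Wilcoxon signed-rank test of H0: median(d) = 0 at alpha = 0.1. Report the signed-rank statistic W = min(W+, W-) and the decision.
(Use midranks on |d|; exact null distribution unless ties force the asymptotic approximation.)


Step 1: Drop any zero differences (none here) and take |d_i|.
|d| = [6, 7, 8, 6, 4, 3, 6, 1, 5]
Step 2: Midrank |d_i| (ties get averaged ranks).
ranks: |6|->6, |7|->8, |8|->9, |6|->6, |4|->3, |3|->2, |6|->6, |1|->1, |5|->4
Step 3: Attach original signs; sum ranks with positive sign and with negative sign.
W+ = 8 + 9 + 3 + 6 + 1 + 4 = 31
W- = 6 + 6 + 2 = 14
(Check: W+ + W- = 45 should equal n(n+1)/2 = 45.)
Step 4: Test statistic W = min(W+, W-) = 14.
Step 5: Ties in |d|, so use the tie-corrected normal approximation.
        E[W] = n(n+1)/4 = 9*10/4 = 22.5.
        Tie groups: |d|=6 (t=3); sum(t^3 - t) = 24.
        Var[W] = n(n+1)(2n+1)/24 - sum(t^3-t)/48 = 1710/24 - 24/48 = 70.75.
        z = (W - E[W]) / sqrt(Var[W]) = (14 - 22.5) / 8.4113 = -1.0105.
        Two-sided p = 2*Phi(z) = 0.312234.
Step 6: alpha = 0.1. fail to reject H0.

W+ = 31, W- = 14, W = min = 14, p = 0.312234, fail to reject H0.


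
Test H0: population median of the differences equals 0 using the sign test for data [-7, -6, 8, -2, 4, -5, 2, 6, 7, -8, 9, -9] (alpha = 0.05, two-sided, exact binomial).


Step 1: Discard zero differences. Original n = 12; n_eff = number of nonzero differences = 12.
Nonzero differences (with sign): -7, -6, +8, -2, +4, -5, +2, +6, +7, -8, +9, -9
Step 2: Count signs: positive = 6, negative = 6.
Step 3: Under H0: P(positive) = 0.5, so the number of positives S ~ Bin(12, 0.5).
Step 4: Two-sided exact p-value = sum of Bin(12,0.5) probabilities at or below the observed probability = 1.000000.
Step 5: alpha = 0.05. fail to reject H0.

n_eff = 12, pos = 6, neg = 6, p = 1.000000, fail to reject H0.


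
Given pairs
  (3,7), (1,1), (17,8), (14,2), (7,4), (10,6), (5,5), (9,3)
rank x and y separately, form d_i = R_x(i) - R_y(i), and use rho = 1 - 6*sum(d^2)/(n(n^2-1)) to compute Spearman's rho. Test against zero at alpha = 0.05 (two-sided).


Step 1: Rank x and y separately (midranks; no ties here).
rank(x): 3->2, 1->1, 17->8, 14->7, 7->4, 10->6, 5->3, 9->5
rank(y): 7->7, 1->1, 8->8, 2->2, 4->4, 6->6, 5->5, 3->3
Step 2: d_i = R_x(i) - R_y(i); compute d_i^2.
  (2-7)^2=25, (1-1)^2=0, (8-8)^2=0, (7-2)^2=25, (4-4)^2=0, (6-6)^2=0, (3-5)^2=4, (5-3)^2=4
sum(d^2) = 58.
Step 3: rho = 1 - 6*58 / (8*(8^2 - 1)) = 1 - 348/504 = 0.309524.
Step 4: Under H0, t = rho * sqrt((n-2)/(1-rho^2)) = 0.7973 ~ t(6).
Step 5: Two-sided p-value from the t-distribution with 6 df = 0.455645.
Step 6: alpha = 0.05. fail to reject H0.

rho = 0.3095, p = 0.455645, fail to reject H0 at alpha = 0.05.


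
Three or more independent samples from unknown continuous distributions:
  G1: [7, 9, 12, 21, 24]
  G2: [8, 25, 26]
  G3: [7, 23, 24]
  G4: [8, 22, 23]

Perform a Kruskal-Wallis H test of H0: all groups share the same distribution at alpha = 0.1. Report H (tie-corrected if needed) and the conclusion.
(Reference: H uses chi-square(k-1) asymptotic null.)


Step 1: Combine all N = 14 observations and assign midranks.
sorted (value, group, rank): (7,G1,1.5), (7,G3,1.5), (8,G2,3.5), (8,G4,3.5), (9,G1,5), (12,G1,6), (21,G1,7), (22,G4,8), (23,G3,9.5), (23,G4,9.5), (24,G1,11.5), (24,G3,11.5), (25,G2,13), (26,G2,14)
Step 2: Sum ranks within each group.
R_1 = 31 (n_1 = 5)
R_2 = 30.5 (n_2 = 3)
R_3 = 22.5 (n_3 = 3)
R_4 = 21 (n_4 = 3)
Step 3: H = 12/(N(N+1)) * sum(R_i^2/n_i) - 3(N+1)
     = 12/(14*15) * (31^2/5 + 30.5^2/3 + 22.5^2/3 + 21^2/3) - 3*15
     = 0.057143 * 818.033 - 45
     = 1.744762.
Step 4: Ties present; correction factor C = 1 - 24/(14^3 - 14) = 0.991209. Corrected H = 1.744762 / 0.991209 = 1.760237.
Step 5: Under H0, H ~ chi^2(3); p-value = 0.623626.
Step 6: alpha = 0.1. fail to reject H0.

H = 1.7602, df = 3, p = 0.623626, fail to reject H0.


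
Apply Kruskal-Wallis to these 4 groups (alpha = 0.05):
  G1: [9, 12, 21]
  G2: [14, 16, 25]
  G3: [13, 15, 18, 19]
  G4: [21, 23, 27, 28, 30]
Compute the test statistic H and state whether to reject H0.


Step 1: Combine all N = 15 observations and assign midranks.
sorted (value, group, rank): (9,G1,1), (12,G1,2), (13,G3,3), (14,G2,4), (15,G3,5), (16,G2,6), (18,G3,7), (19,G3,8), (21,G1,9.5), (21,G4,9.5), (23,G4,11), (25,G2,12), (27,G4,13), (28,G4,14), (30,G4,15)
Step 2: Sum ranks within each group.
R_1 = 12.5 (n_1 = 3)
R_2 = 22 (n_2 = 3)
R_3 = 23 (n_3 = 4)
R_4 = 62.5 (n_4 = 5)
Step 3: H = 12/(N(N+1)) * sum(R_i^2/n_i) - 3(N+1)
     = 12/(15*16) * (12.5^2/3 + 22^2/3 + 23^2/4 + 62.5^2/5) - 3*16
     = 0.050000 * 1126.92 - 48
     = 8.345833.
Step 4: Ties present; correction factor C = 1 - 6/(15^3 - 15) = 0.998214. Corrected H = 8.345833 / 0.998214 = 8.360763.
Step 5: Under H0, H ~ chi^2(3); p-value = 0.039116.
Step 6: alpha = 0.05. reject H0.

H = 8.3608, df = 3, p = 0.039116, reject H0.


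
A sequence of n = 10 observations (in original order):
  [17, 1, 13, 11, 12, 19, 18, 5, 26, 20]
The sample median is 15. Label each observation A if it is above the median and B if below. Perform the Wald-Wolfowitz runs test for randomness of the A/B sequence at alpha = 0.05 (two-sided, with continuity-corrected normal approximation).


Step 1: Compute median = 15; label A = above, B = below.
Labels in order: ABBBBAABAA  (n_A = 5, n_B = 5)
Step 2: Count runs R = 5.
Step 3: Under H0 (random ordering), E[R] = 2*n_A*n_B/(n_A+n_B) + 1 = 2*5*5/10 + 1 = 6.0000.
        Var[R] = 2*n_A*n_B*(2*n_A*n_B - n_A - n_B) / ((n_A+n_B)^2 * (n_A+n_B-1)) = 2000/900 = 2.2222.
        SD[R] = 1.4907.
Step 4: Continuity-corrected z = (R + 0.5 - E[R]) / SD[R] = (5 + 0.5 - 6.0000) / 1.4907 = -0.3354.
Step 5: Two-sided p-value via normal approximation = 2*(1 - Phi(|z|)) = 0.737316.
Step 6: alpha = 0.05. fail to reject H0.

R = 5, z = -0.3354, p = 0.737316, fail to reject H0.
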